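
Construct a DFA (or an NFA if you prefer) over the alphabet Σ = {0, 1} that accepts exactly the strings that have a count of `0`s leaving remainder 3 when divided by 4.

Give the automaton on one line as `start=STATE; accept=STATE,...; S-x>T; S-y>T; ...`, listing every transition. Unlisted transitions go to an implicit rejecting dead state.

start=s0; accept=s3; s0-0>s1; s0-1>s0; s1-0>s2; s1-1>s1; s2-0>s3; s2-1>s2; s3-0>s0; s3-1>s3

Keep the running count of `0`s modulo 4: each `0` advances along the cycle s0 → s1 → s2 → s3 → s0 while other symbols loop. Accept at s3.
        0   1  
>  s0   s1  s0 
   s1   s2  s1 
   s2   s3  s2 
 * s3   s0  s3 
(> = start, * = accepting)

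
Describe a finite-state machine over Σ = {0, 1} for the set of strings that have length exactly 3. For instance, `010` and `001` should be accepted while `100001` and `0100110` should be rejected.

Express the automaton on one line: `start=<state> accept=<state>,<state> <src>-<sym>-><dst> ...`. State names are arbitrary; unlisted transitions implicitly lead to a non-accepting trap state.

start=s0 accept=s3 s0-0->s1 s0-1->s1 s1-0->s2 s1-1->s2 s2-0->s3 s2-1->s3 s3-0->s4 s3-1->s4 s4-0->s4 s4-1->s4

Count input length up to 4: every symbol moves from s0 toward s4, which means 'more than 3' and absorbs. Accept from {s3}.
With 5 states:
        0   1  
>  s0   s1  s1 
   s1   s2  s2 
   s2   s3  s3 
 * s3   s4  s4 
   s4   s4  s4 
(> = start, * = accepting)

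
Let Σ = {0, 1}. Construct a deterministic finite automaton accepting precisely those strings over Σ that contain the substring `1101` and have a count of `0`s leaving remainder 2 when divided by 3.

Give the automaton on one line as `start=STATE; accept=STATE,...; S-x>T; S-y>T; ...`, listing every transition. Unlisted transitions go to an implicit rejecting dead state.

start=q0; accept=q13; q0-0>q1; q0-1>q2; q1-0>q3; q1-1>q4; q2-0>q1; q2-1>q5; q3-0>q0; q3-1>q6; q4-0>q3; q4-1>q7; q5-0>q8; q5-1>q5; q6-0>q0; q6-1>q9; q7-0>q10; q7-1>q7; q8-0>q3; q8-1>q11; q9-0>q12; q9-1>q9; q10-0>q0; q10-1>q13; q11-0>q13; q11-1>q11; q12-0>q1; q12-1>q14; q13-0>q14; q13-1>q13; q14-0>q11; q14-1>q14

Run two small machines in parallel and take their product. One (5 states) tracks whether and how much of `1101` has been seen; the other (3 states) tracks the count of `0`s modulo 3. Each combined state is a pair, one component from each; accept when both components accept.
          0    1  
>  q0     q1   q2 
   q1     q3   q4 
   q2     q1   q5 
   q3     q0   q6 
   q4     q3   q7 
   q5     q8   q5 
   q6     q0   q9 
   q7    q10   q7 
   q8     q3  q11 
   q9    q12   q9 
   q10    q0  q13 
   q11   q13  q11 
   q12    q1  q14 
 * q13   q14  q13 
   q14   q11  q14 
(> = start, * = accepting)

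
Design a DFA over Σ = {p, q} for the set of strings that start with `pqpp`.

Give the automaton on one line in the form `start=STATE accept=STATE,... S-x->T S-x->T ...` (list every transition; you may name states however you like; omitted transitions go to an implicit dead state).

start=S0 accept=S4 S0-p->S1 S0-q->S5 S1-p->S5 S1-q->S2 S2-p->S3 S2-q->S5 S3-p->S4 S3-q->S5 S4-p->S4 S4-q->S4 S5-p->S5 S5-q->S5

Check the first 4 symbols one by one: S0 through S3 record how many have matched `pqpp` so far; any wrong symbol goes to the dead state S5. After all 4 match we enter the accepting sink S4.
        p   q  
>  S0   S1  S5 
   S1   S5  S2 
   S2   S3  S5 
   S3   S4  S5 
 * S4   S4  S4 
   S5   S5  S5 
(> = start, * = accepting)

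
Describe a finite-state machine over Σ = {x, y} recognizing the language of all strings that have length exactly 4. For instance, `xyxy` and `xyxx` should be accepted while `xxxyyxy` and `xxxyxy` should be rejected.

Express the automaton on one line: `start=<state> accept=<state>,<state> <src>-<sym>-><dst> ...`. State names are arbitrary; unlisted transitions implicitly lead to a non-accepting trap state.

start=q0 accept=q4 q0-x->q1 q0-y->q1 q1-x->q2 q1-y->q2 q2-x->q3 q2-y->q3 q3-x->q4 q3-y->q4 q4-x->q5 q4-y->q5 q5-x->q5 q5-y->q5

We only need to distinguish lengths 0, 1, …, 4, and '>4'. Chain q0 → q1 → q2 → q3 → q4 → q5 on every symbol, with q5 looping. Accepting states: {q4}.
With 6 states:
        x   y  
>  q0   q1  q1 
   q1   q2  q2 
   q2   q3  q3 
   q3   q4  q4 
 * q4   q5  q5 
   q5   q5  q5 
(> = start, * = accepting)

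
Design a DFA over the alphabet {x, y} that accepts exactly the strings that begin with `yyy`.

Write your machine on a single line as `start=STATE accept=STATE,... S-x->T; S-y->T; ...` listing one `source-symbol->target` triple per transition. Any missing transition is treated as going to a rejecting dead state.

Walk along `yyy` while the input agrees: from q0 take `y` to q1, and so on. Any deviation drops to the rejecting sink q4. Once q3 is reached the prefix is confirmed and every continuation is accepted.
With 5 states:
        x   y  
>  q0   q4  q1 
   q1   q4  q2 
   q2   q4  q3 
 * q3   q3  q3 
   q4   q4  q4 
(> = start, * = accepting)

start=q0; accept=q3; q0-x->q4; q0-y->q1; q1-x->q4; q1-y->q2; q2-x->q4; q2-y->q3; q3-x->q3; q3-y->q3; q4-x->q4; q4-y->q4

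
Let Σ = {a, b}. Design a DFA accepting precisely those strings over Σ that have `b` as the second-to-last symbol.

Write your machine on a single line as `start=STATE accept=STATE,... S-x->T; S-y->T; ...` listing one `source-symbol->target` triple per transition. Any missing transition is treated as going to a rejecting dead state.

start=q0; accept=q5,q6; q0-a->q1; q0-b->q2; q1-a->q3; q1-b->q4; q2-a->q5; q2-b->q6; q3-a->q3; q3-b->q4; q4-a->q5; q4-b->q6; q5-a->q3; q5-b->q4; q6-a->q5; q6-b->q6

A DFA must remember the last 2 symbols (since which symbol is second-to-last isn't known until the input ends). Use one state per possible window of the last ≤2 symbols; accept from those whose window starts with `b`.
        a   b  
>  q0   q1  q2 
   q1   q3  q4 
   q2   q5  q6 
   q3   q3  q4 
   q4   q5  q6 
 * q5   q3  q4 
 * q6   q5  q6 
(> = start, * = accepting)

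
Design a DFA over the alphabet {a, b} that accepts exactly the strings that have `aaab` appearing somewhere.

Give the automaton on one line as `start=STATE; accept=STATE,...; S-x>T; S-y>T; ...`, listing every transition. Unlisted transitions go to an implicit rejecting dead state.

Track how much of `aaab` has been matched so far: state q0 is no progress, q4 is the absorbing accept state reached once `aaab` has occurred. Intermediate states record partial matches; on a mismatch, fall back to the longest reusable overlap.
        a   b  
>  q0   q1  q0 
   q1   q2  q0 
   q2   q3  q0 
   q3   q3  q4 
 * q4   q4  q4 
(> = start, * = accepting)

start=q0; accept=q4; q0-a>q1; q0-b>q0; q1-a>q2; q1-b>q0; q2-a>q3; q2-b>q0; q3-a>q3; q3-b>q4; q4-a>q4; q4-b>q4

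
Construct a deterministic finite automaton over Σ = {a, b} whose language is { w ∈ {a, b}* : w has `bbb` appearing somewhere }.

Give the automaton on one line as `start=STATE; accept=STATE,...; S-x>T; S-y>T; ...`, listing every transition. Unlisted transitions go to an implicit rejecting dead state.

Track how much of `bbb` has been matched so far: state s0 is no progress, s3 is the absorbing accept state reached once `bbb` has occurred. Intermediate states record partial matches; on a mismatch, fall back to the longest reusable overlap.
A 4-state machine:
        a   b  
>  s0   s0  s1 
   s1   s0  s2 
   s2   s0  s3 
 * s3   s3  s3 
(> = start, * = accepting)

start=s0; accept=s3; s0-a>s0; s0-b>s1; s1-a>s0; s1-b>s2; s2-a>s0; s2-b>s3; s3-a>s3; s3-b>s3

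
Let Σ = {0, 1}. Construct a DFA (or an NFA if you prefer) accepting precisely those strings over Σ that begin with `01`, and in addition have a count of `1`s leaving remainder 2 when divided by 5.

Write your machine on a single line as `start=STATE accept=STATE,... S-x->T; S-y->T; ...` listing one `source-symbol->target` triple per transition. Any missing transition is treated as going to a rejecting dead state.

Build one automaton per condition and run them in lockstep. The first has 4 states tracking whether the input so far still matches the prefix `01`; the second has 5 states tracking the count of `1`s modulo 5. A product state is a pair (one from each), accepting exactly when both do.
12 states suffice.
          0    1  
>  s0     s1   s2 
   s1     s3   s4 
   s2     s2   s5 
   s3     s3   s2 
   s4     s4   s6 
   s5     s5   s7 
 * s6     s6   s8 
   s7     s7   s9 
   s8     s8  s10 
   s9     s9   s3 
   s10   s10  s11 
   s11   s11   s4 
(> = start, * = accepting)

start=s0; accept=s6; s0-0->s1; s0-1->s2; s1-0->s3; s1-1->s4; s2-0->s2; s2-1->s5; s3-0->s3; s3-1->s2; s4-0->s4; s4-1->s6; s5-0->s5; s5-1->s7; s6-0->s6; s6-1->s8; s7-0->s7; s7-1->s9; s8-0->s8; s8-1->s10; s9-0->s9; s9-1->s3; s10-0->s10; s10-1->s11; s11-0->s11; s11-1->s4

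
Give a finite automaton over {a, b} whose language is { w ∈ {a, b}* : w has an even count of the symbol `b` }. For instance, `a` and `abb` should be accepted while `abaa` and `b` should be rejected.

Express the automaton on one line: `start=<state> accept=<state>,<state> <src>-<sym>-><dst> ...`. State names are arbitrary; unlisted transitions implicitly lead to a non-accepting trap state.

The only thing that matters is how many `b`s have appeared, reduced mod 2. Use one state per residue: s0 for 0, …, s1 for 1. Reading `b` moves to the next residue; anything else stays put. s0 is accepting.
2 states suffice.
        a   b  
>* s0   s0  s1 
   s1   s1  s0 
(> = start, * = accepting)

start=s0 accept=s0 s0-a->s0 s0-b->s1 s1-a->s1 s1-b->s0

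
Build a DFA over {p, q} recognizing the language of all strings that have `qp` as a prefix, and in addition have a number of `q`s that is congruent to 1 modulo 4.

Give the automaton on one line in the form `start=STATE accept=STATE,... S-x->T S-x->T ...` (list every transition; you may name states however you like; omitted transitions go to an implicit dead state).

Build one automaton per condition and run them in lockstep. One (4 states) tracks whether the input so far still matches the prefix `qp`; the other (4 states) tracks the count of `q`s modulo 4. Each combined state is a pair, one component from each; accept when both components accept.
10 states suffice.
        p   q  
>  S0   S1  S2 
   S1   S1  S3 
   S2   S4  S5 
   S3   S3  S5 
 * S4   S4  S6 
   S5   S5  S7 
   S6   S6  S8 
   S7   S7  S1 
   S8   S8  S9 
   S9   S9  S4 
(> = start, * = accepting)

start=S0 accept=S4 S0-p->S1 S0-q->S2 S1-p->S1 S1-q->S3 S2-p->S4 S2-q->S5 S3-p->S3 S3-q->S5 S4-p->S4 S4-q->S6 S5-p->S5 S5-q->S7 S6-p->S6 S6-q->S8 S7-p->S7 S7-q->S1 S8-p->S8 S8-q->S9 S9-p->S9 S9-q->S4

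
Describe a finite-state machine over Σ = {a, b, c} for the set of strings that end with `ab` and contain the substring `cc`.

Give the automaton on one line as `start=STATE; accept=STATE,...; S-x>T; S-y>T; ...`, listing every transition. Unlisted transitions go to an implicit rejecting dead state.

start=q0; accept=q6; q0-a>q1; q0-b>q0; q0-c>q2; q1-a>q1; q1-b>q3; q1-c>q2; q2-a>q1; q2-b>q0; q2-c>q4; q3-a>q1; q3-b>q0; q3-c>q2; q4-a>q5; q4-b>q4; q4-c>q4; q5-a>q5; q5-b>q6; q5-c>q4; q6-a>q5; q6-b>q4; q6-c>q4

Run two small machines in parallel and take their product. The first has 3 states tracking how much of the suffix `ab` has currently been matched; the second has 3 states tracking whether and how much of `cc` has been seen. A product state is a pair (one from each), accepting exactly when both do.
        a   b   c  
>  q0   q1  q0  q2 
   q1   q1  q3  q2 
   q2   q1  q0  q4 
   q3   q1  q0  q2 
   q4   q5  q4  q4 
   q5   q5  q6  q4 
 * q6   q5  q4  q4 
(> = start, * = accepting)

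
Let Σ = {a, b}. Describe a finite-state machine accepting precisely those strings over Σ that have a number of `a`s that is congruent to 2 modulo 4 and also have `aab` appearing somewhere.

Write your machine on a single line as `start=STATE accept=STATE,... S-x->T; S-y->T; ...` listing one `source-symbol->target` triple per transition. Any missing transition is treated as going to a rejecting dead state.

start=q0; accept=q5; q0-a->q1; q0-b->q0; q1-a->q2; q1-b->q3; q2-a->q4; q2-b->q5; q3-a->q6; q3-b->q3; q4-a->q7; q4-b->q8; q5-a->q8; q5-b->q5; q6-a->q4; q6-b->q9; q7-a->q10; q7-b->q11; q8-a->q11; q8-b->q8; q9-a->q12; q9-b->q9; q10-a->q2; q10-b->q13; q11-a->q13; q11-b->q11; q12-a->q7; q12-b->q14; q13-a->q5; q13-b->q13; q14-a->q15; q14-b->q14; q15-a->q10; q15-b->q0

Run two small machines in parallel and take their product. The first has 4 states tracking the count of `a`s modulo 4; the second has 4 states tracking whether and how much of `aab` has been seen. A product state is a pair (one from each), accepting exactly when both do.
          a    b  
>  q0     q1   q0 
   q1     q2   q3 
   q2     q4   q5 
   q3     q6   q3 
   q4     q7   q8 
 * q5     q8   q5 
   q6     q4   q9 
   q7    q10  q11 
   q8    q11   q8 
   q9    q12   q9 
   q10    q2  q13 
   q11   q13  q11 
   q12    q7  q14 
   q13    q5  q13 
   q14   q15  q14 
   q15   q10   q0 
(> = start, * = accepting)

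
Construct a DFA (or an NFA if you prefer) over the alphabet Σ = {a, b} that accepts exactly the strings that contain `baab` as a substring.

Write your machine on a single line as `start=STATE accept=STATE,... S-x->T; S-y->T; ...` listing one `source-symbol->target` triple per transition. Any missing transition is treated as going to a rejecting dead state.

start=q0; accept=q4; q0-a->q0; q0-b->q1; q1-a->q2; q1-b->q1; q2-a->q3; q2-b->q1; q3-a->q0; q3-b->q4; q4-a->q4; q4-b->q4

States q0..q3 record the length of the longest prefix of `baab` that matches the current input suffix. Reaching q4 means `baab` has been seen, and we stay there forever. Accept from q4.
        a   b  
>  q0   q0  q1 
   q1   q2  q1 
   q2   q3  q1 
   q3   q0  q4 
 * q4   q4  q4 
(> = start, * = accepting)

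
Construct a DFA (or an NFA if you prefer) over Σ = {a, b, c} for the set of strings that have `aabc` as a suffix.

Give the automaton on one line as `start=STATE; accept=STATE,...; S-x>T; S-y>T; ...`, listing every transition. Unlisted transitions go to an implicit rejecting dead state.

start=s0; accept=s4; s0-a>s1; s0-b>s0; s0-c>s0; s1-a>s2; s1-b>s0; s1-c>s0; s2-a>s2; s2-b>s3; s2-c>s0; s3-a>s1; s3-b>s0; s3-c>s4; s4-a>s1; s4-b>s0; s4-c>s0

Let each state record the length of the longest suffix of the input read so far that is also a prefix of `aabc`. s1 means the last symbol is `a`; s2 means the last 2 symbols are `aa`; s3 means the last 3 symbols are `aab`; s4 means the last 4 symbols are `aabc`. Accept only at s4, where the string currently ends in `aabc`.
5 states suffice.
        a   b   c  
>  s0   s1  s0  s0 
   s1   s2  s0  s0 
   s2   s2  s3  s0 
   s3   s1  s0  s4 
 * s4   s1  s0  s0 
(> = start, * = accepting)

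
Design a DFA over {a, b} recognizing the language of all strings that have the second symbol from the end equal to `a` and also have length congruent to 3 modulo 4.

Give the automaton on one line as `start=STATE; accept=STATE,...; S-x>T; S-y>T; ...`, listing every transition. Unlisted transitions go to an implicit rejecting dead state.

Run two small machines in parallel and take their product. One (7 states) tracks the last 2 symbols read; the other (4 states) tracks the input length modulo 4. Each combined state is a pair, one component from each; accept when both components accept. After merging equivalent states the machine shrinks.
6 states suffice.
        a   b  
>  q0   q1  q1 
   q1   q2  q3 
   q2   q4  q4 
   q3   q5  q5 
 * q4   q0  q0 
   q5   q0  q0 
(> = start, * = accepting)

start=q0; accept=q4; q0-a>q1; q0-b>q1; q1-a>q2; q1-b>q3; q2-a>q4; q2-b>q4; q3-a>q5; q3-b>q5; q4-a>q0; q4-b>q0; q5-a>q0; q5-b>q0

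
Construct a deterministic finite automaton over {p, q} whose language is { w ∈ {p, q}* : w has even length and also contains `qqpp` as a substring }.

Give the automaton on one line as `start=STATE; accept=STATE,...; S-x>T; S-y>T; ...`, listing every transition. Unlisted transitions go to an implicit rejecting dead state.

start=A; accept=I; A-p>B; A-q>C; B-p>A; B-q>D; C-p>A; C-q>E; D-p>B; D-q>F; E-p>G; E-q>F; F-p>H; F-q>E; G-p>I; G-q>D; H-p>J; H-q>C; I-p>J; I-q>J; J-p>I; J-q>I

Build one automaton per condition and run them in lockstep. The first has 2 states tracking the input length modulo 2; the second has 5 states tracking whether and how much of `qqpp` has been seen. A product state is a pair (one from each), accepting exactly when both do.
With 10 states:
       p  q 
>  A   B  C 
   B   A  D 
   C   A  E 
   D   B  F 
   E   G  F 
   F   H  E 
   G   I  D 
   H   J  C 
 * I   J  J 
   J   I  I 
(> = start, * = accepting)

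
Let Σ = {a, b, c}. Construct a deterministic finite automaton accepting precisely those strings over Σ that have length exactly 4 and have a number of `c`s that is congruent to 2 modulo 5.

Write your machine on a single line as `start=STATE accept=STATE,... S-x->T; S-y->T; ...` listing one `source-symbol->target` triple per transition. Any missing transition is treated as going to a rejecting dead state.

Build one automaton per condition and run them in lockstep. One (6 states) tracks the input length, saturating at 5; the other (5 states) tracks the count of `c`s modulo 5. Each combined state is a pair, one component from each; accept when both components accept. Equivalent product states are then merged.
10 states suffice.
        a   b   c  
>  s0   s1  s1  s2 
   s1   s3  s3  s4 
   s2   s4  s4  s5 
   s3   s6  s6  s7 
   s4   s7  s7  s8 
   s5   s8  s8  s6 
   s6   s6  s6  s6 
   s7   s6  s6  s9 
   s8   s9  s9  s6 
 * s9   s6  s6  s6 
(> = start, * = accepting)

start=s0; accept=s9; s0-a->s1; s0-b->s1; s0-c->s2; s1-a->s3; s1-b->s3; s1-c->s4; s2-a->s4; s2-b->s4; s2-c->s5; s3-a->s6; s3-b->s6; s3-c->s7; s4-a->s7; s4-b->s7; s4-c->s8; s5-a->s8; s5-b->s8; s5-c->s6; s6-a->s6; s6-b->s6; s6-c->s6; s7-a->s6; s7-b->s6; s7-c->s9; s8-a->s9; s8-b->s9; s8-c->s6; s9-a->s6; s9-b->s6; s9-c->s6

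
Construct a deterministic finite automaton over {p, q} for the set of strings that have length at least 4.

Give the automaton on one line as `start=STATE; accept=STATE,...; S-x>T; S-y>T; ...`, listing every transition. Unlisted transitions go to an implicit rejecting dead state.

We only need to distinguish lengths 0, 1, …, 4, and '>4'. Chain S0 → S1 → S2 → S3 → S4 → S5 on every symbol, with S5 looping. Accepting states: {S4, S5}.
A 6-state machine:
        p   q  
>  S0   S1  S1 
   S1   S2  S2 
   S2   S3  S3 
   S3   S4  S4 
 * S4   S5  S5 
 * S5   S5  S5 
(> = start, * = accepting)

start=S0; accept=S4,S5; S0-p>S1; S0-q>S1; S1-p>S2; S1-q>S2; S2-p>S3; S2-q>S3; S3-p>S4; S3-q>S4; S4-p>S5; S4-q>S5; S5-p>S5; S5-q>S5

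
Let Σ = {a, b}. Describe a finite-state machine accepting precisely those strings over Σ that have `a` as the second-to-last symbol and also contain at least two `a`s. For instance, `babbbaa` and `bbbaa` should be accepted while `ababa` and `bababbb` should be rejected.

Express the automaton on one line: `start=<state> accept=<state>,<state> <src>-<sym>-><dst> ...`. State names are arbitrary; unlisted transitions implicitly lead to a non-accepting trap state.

Run two small machines in parallel and take their product. The first has 7 states tracking the last 2 symbols read; the second has 4 states tracking the count of `a`s, saturating at 3. A product state is a pair (one from each), accepting exactly when both do.
15 states suffice.
          a    b  
>  q0     q1   q2 
   q1     q3   q4 
   q2     q5   q6 
 * q3     q7   q8 
   q4     q9  q10 
   q5     q3   q4 
   q6     q5   q6 
 * q7     q7  q11 
 * q8    q12  q13 
   q9     q7   q8 
   q10    q9  q10 
 * q11   q12  q14 
   q12    q7  q11 
   q13   q12  q13 
   q14   q12  q14 
(> = start, * = accepting)

start=q0 accept=q3,q7,q8,q11 q0-a->q1 q0-b->q2 q1-a->q3 q1-b->q4 q2-a->q5 q2-b->q6 q3-a->q7 q3-b->q8 q4-a->q9 q4-b->q10 q5-a->q3 q5-b->q4 q6-a->q5 q6-b->q6 q7-a->q7 q7-b->q11 q8-a->q12 q8-b->q13 q9-a->q7 q9-b->q8 q10-a->q9 q10-b->q10 q11-a->q12 q11-b->q14 q12-a->q7 q12-b->q11 q13-a->q12 q13-b->q13 q14-a->q12 q14-b->q14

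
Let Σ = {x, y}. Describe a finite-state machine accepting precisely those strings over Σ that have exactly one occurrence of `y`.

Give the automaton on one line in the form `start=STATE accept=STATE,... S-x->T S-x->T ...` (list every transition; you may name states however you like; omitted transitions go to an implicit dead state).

Only the number of `y`s matters, and only up to 2. Make a chain q0 → q1 → q2 advanced by each `y` (with q2 absorbing); every other symbol self-loops. The accepting set is {q1}.
A 3-state machine:
        x   y  
>  q0   q0  q1 
 * q1   q1  q2 
   q2   q2  q2 
(> = start, * = accepting)

start=q0 accept=q1 q0-x->q0 q0-y->q1 q1-x->q1 q1-y->q2 q2-x->q2 q2-y->q2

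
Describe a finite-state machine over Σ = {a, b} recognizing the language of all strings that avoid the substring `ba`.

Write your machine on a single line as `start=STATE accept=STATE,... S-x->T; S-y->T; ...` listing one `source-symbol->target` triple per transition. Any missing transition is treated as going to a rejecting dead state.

start=s0; accept=s0,s1; s0-a->s0; s0-b->s1; s1-a->s2; s1-b->s1; s2-a->s2; s2-b->s2

This is the complement of 'contains `ba`'. Use the same substring-matching states — s0 through s2 holding how much of `ba` has just been matched — but flip the accepting set: everything except the trap s2 accepts.
3 states suffice.
        a   b  
>* s0   s0  s1 
 * s1   s2  s1 
   s2   s2  s2 
(> = start, * = accepting)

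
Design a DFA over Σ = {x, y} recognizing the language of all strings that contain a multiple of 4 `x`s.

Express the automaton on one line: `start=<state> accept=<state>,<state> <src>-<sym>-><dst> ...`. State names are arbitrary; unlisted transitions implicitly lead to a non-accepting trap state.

Keep the running count of `x`s modulo 4: each `x` advances along the cycle s0 → s1 → s2 → s3 → s0 while other symbols loop. Accept at s0.
        x   y  
>* s0   s1  s0 
   s1   s2  s1 
   s2   s3  s2 
   s3   s0  s3 
(> = start, * = accepting)

start=s0 accept=s0 s0-x->s1 s0-y->s0 s1-x->s2 s1-y->s1 s2-x->s3 s2-y->s2 s3-x->s0 s3-y->s3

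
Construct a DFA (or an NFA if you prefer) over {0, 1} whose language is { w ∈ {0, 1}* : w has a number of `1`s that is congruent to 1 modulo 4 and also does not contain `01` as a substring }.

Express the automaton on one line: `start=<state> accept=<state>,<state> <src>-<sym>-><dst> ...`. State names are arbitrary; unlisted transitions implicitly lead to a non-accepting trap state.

Run two small machines in parallel and take their product. One (4 states) tracks the count of `1`s modulo 4; the other (3 states) tracks partial matches of the forbidden pattern `01`. Each combined state is a pair, one component from each; accept when both components accept. Minimizing collapses redundant product states.
A 6-state machine:
        0   1  
>  q0   q1  q2 
   q1   q1  q1 
 * q2   q3  q4 
 * q3   q3  q1 
   q4   q1  q5 
   q5   q1  q0 
(> = start, * = accepting)

start=q0 accept=q2,q3 q0-0->q1 q0-1->q2 q1-0->q1 q1-1->q1 q2-0->q3 q2-1->q4 q3-0->q3 q3-1->q1 q4-0->q1 q4-1->q5 q5-0->q1 q5-1->q0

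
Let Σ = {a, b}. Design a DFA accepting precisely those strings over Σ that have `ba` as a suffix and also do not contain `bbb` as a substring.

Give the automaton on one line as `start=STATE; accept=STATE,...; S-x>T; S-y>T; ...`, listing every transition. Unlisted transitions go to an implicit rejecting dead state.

Handle the two conditions separately and then intersect. One (3 states) tracks how much of the suffix `ba` has currently been matched; the other (4 states) tracks partial matches of the forbidden pattern `bbb`. Each combined state is a pair, one component from each; accept when both components accept. After merging equivalent states the machine shrinks.
A 5-state machine:
        a   b  
>  q0   q0  q1 
   q1   q2  q3 
 * q2   q0  q1 
   q3   q2  q4 
   q4   q4  q4 
(> = start, * = accepting)

start=q0; accept=q2; q0-a>q0; q0-b>q1; q1-a>q2; q1-b>q3; q2-a>q0; q2-b>q1; q3-a>q2; q3-b>q4; q4-a>q4; q4-b>q4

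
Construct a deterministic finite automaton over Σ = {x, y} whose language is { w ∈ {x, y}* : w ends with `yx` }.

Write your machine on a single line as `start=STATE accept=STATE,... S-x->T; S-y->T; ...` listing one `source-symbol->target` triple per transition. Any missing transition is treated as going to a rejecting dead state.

start=s0; accept=s2; s0-x->s0; s0-y->s1; s1-x->s2; s1-y->s1; s2-x->s0; s2-y->s1

Let each state record the length of the longest suffix of the input read so far that is also a prefix of `yx`. s1 means the last symbol is `y`; s2 means the last 2 symbols are `yx`. Accept only at s2, where the string currently ends in `yx`.
With 3 states:
        x   y  
>  s0   s0  s1 
   s1   s2  s1 
 * s2   s0  s1 
(> = start, * = accepting)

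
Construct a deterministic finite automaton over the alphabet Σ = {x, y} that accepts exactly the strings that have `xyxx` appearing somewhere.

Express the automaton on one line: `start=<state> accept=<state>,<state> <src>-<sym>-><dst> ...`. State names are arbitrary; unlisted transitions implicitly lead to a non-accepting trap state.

States q0..q3 record the length of the longest prefix of `xyxx` that matches the current input suffix. Reaching q4 means `xyxx` has been seen, and we stay there forever. Accept from q4.
        x   y  
>  q0   q1  q0 
   q1   q1  q2 
   q2   q3  q0 
   q3   q4  q2 
 * q4   q4  q4 
(> = start, * = accepting)

start=q0 accept=q4 q0-x->q1 q0-y->q0 q1-x->q1 q1-y->q2 q2-x->q3 q2-y->q0 q3-x->q4 q3-y->q2 q4-x->q4 q4-y->q4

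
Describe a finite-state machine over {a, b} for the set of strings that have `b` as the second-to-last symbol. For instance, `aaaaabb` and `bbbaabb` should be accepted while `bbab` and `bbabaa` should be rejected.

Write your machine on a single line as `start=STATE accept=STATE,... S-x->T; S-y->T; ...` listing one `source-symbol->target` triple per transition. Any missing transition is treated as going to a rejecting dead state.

start=q0; accept=q5,q6; q0-a->q1; q0-b->q2; q1-a->q3; q1-b->q4; q2-a->q5; q2-b->q6; q3-a->q3; q3-b->q4; q4-a->q5; q4-b->q6; q5-a->q3; q5-b->q4; q6-a->q5; q6-b->q6

Because acceptance depends on a position counted from the end, the machine has to buffer the most recent 2 symbols. Make each state the string of the last up-to-2 symbols read; on input `x` shift the window left and append `x`. Accept when the buffered window has length 2 and begins with `b`.
7 states suffice.
        a   b  
>  q0   q1  q2 
   q1   q3  q4 
   q2   q5  q6 
   q3   q3  q4 
   q4   q5  q6 
 * q5   q3  q4 
 * q6   q5  q6 
(> = start, * = accepting)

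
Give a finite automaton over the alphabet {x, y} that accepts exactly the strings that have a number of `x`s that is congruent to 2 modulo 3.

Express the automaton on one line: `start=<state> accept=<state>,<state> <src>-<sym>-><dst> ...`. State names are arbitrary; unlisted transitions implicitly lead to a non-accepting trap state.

The only thing that matters is how many `x`s have appeared, reduced mod 3. Use one state per residue: q0 for 0, …, q2 for 2. Reading `x` moves to the next residue; anything else stays put. q2 is accepting.
A 3-state machine:
        x   y  
>  q0   q1  q0 
   q1   q2  q1 
 * q2   q0  q2 
(> = start, * = accepting)

start=q0 accept=q2 q0-x->q1 q0-y->q0 q1-x->q2 q1-y->q1 q2-x->q0 q2-y->q2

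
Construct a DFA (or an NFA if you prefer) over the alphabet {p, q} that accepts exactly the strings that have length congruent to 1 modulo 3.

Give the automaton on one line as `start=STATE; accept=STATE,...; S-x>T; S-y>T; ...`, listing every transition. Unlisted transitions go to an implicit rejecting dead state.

Count input length modulo 3: every symbol advances one step around the cycle A → B → C → A. Accept at B.
With 3 states:
       p  q 
>  A   B  B 
 * B   C  C 
   C   A  A 
(> = start, * = accepting)

start=A; accept=B; A-p>B; A-q>B; B-p>C; B-q>C; C-p>A; C-q>A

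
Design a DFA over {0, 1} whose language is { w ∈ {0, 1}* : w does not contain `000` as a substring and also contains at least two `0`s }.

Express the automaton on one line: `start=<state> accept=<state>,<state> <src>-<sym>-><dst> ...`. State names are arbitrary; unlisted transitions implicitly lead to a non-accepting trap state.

start=A accept=C,F,G A-0->B A-1->A B-0->C B-1->D C-0->E C-1->F D-0->G D-1->D E-0->E E-1->E F-0->G F-1->F G-0->C G-1->F

Handle the two conditions separately and then intersect. The first has 4 states tracking partial matches of the forbidden pattern `000`; the second has 4 states tracking the count of `0`s, saturating at 3. A product state is a pair (one from each), accepting exactly when both do. Equivalent product states are then merged.
       0  1 
>  A   B  A 
   B   C  D 
 * C   E  F 
   D   G  D 
   E   E  E 
 * F   G  F 
 * G   C  F 
(> = start, * = accepting)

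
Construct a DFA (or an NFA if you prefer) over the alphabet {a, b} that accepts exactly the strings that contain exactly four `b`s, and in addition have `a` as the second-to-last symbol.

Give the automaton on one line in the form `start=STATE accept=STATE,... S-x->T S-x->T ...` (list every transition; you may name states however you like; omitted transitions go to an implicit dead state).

Handle the two conditions separately and then intersect. One (6 states) tracks the count of `b`s, saturating at 5; the other (7 states) tracks the last 2 symbols read. Each combined state is a pair, one component from each; accept when both components accept.
With 23 states:
          a    b  
>  q0     q1   q2 
   q1     q3   q4 
   q2     q5   q6 
   q3     q3   q4 
   q4     q5   q6 
   q5     q7   q8 
   q6     q9  q10 
   q7     q7   q8 
   q8     q9  q10 
   q9    q11  q12 
   q10   q13  q14 
   q11   q11  q12 
   q12   q13  q14 
   q13   q15  q16 
   q14   q17  q18 
   q15   q15  q16 
 * q16   q17  q18 
   q17   q19  q20 
   q18   q21  q18 
 * q19   q19  q20 
   q20   q21  q18 
   q21   q22  q20 
   q22   q22  q20 
(> = start, * = accepting)

start=q0 accept=q16,q19 q0-a->q1 q0-b->q2 q1-a->q3 q1-b->q4 q2-a->q5 q2-b->q6 q3-a->q3 q3-b->q4 q4-a->q5 q4-b->q6 q5-a->q7 q5-b->q8 q6-a->q9 q6-b->q10 q7-a->q7 q7-b->q8 q8-a->q9 q8-b->q10 q9-a->q11 q9-b->q12 q10-a->q13 q10-b->q14 q11-a->q11 q11-b->q12 q12-a->q13 q12-b->q14 q13-a->q15 q13-b->q16 q14-a->q17 q14-b->q18 q15-a->q15 q15-b->q16 q16-a->q17 q16-b->q18 q17-a->q19 q17-b->q20 q18-a->q21 q18-b->q18 q19-a->q19 q19-b->q20 q20-a->q21 q20-b->q18 q21-a->q22 q21-b->q20 q22-a->q22 q22-b->q20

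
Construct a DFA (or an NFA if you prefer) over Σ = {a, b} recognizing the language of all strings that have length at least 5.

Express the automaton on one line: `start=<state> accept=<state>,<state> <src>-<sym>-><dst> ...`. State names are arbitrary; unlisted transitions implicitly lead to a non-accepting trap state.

We only need to distinguish lengths 0, 1, …, 5, and '>5'. Chain s0 → s1 → s2 → s3 → s4 → s5 → s6 on every symbol, with s6 looping. Accepting states: {s5, s6}.
With 7 states:
        a   b  
>  s0   s1  s1 
   s1   s2  s2 
   s2   s3  s3 
   s3   s4  s4 
   s4   s5  s5 
 * s5   s6  s6 
 * s6   s6  s6 
(> = start, * = accepting)

start=s0 accept=s5,s6 s0-a->s1 s0-b->s1 s1-a->s2 s1-b->s2 s2-a->s3 s2-b->s3 s3-a->s4 s3-b->s4 s4-a->s5 s4-b->s5 s5-a->s6 s5-b->s6 s6-a->s6 s6-b->s6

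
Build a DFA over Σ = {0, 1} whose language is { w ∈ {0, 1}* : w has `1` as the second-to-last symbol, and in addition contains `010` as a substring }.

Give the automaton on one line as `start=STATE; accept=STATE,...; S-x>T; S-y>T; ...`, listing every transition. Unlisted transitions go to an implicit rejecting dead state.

Run two small machines in parallel and take their product. One (7 states) tracks the last 2 symbols read; the other (4 states) tracks whether and how much of `010` has been seen. Each combined state is a pair, one component from each; accept when both components accept.
11 states suffice.
          0    1  
>  s0     s1   s2 
   s1     s3   s4 
   s2     s5   s6 
   s3     s3   s4 
   s4     s7   s6 
   s5     s3   s4 
   s6     s5   s6 
 * s7     s8   s9 
   s8     s8   s9 
   s9     s7  s10 
 * s10    s7  s10 
(> = start, * = accepting)

start=s0; accept=s7,s10; s0-0>s1; s0-1>s2; s1-0>s3; s1-1>s4; s2-0>s5; s2-1>s6; s3-0>s3; s3-1>s4; s4-0>s7; s4-1>s6; s5-0>s3; s5-1>s4; s6-0>s5; s6-1>s6; s7-0>s8; s7-1>s9; s8-0>s8; s8-1>s9; s9-0>s7; s9-1>s10; s10-0>s7; s10-1>s10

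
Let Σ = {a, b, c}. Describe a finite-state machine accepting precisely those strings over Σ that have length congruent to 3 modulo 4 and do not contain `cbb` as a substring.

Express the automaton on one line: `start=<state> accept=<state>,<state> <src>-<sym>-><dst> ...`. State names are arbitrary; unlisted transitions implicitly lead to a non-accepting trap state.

start=q0 accept=q6,q7,q8 q0-a->q1 q0-b->q1 q0-c->q2 q1-a->q3 q1-b->q3 q1-c->q4 q2-a->q3 q2-b->q5 q2-c->q4 q3-a->q6 q3-b->q6 q3-c->q7 q4-a->q6 q4-b->q8 q4-c->q7 q5-a->q6 q5-b->q9 q5-c->q7 q6-a->q0 q6-b->q0 q6-c->q10 q7-a->q0 q7-b->q11 q7-c->q10 q8-a->q0 q8-b->q9 q8-c->q10 q9-a->q9 q9-b->q9 q9-c->q9 q10-a->q1 q10-b->q12 q10-c->q2 q11-a->q1 q11-b->q9 q11-c->q2 q12-a->q3 q12-b->q9 q12-c->q4

Run two small machines in parallel and take their product. The first has 4 states tracking the input length modulo 4; the second has 4 states tracking partial matches of the forbidden pattern `cbb`. A product state is a pair (one from each), accepting exactly when both do. After merging equivalent states the machine shrinks.
A 13-state machine:
          a    b    c  
>  q0     q1   q1   q2 
   q1     q3   q3   q4 
   q2     q3   q5   q4 
   q3     q6   q6   q7 
   q4     q6   q8   q7 
   q5     q6   q9   q7 
 * q6     q0   q0  q10 
 * q7     q0  q11  q10 
 * q8     q0   q9  q10 
   q9     q9   q9   q9 
   q10    q1  q12   q2 
   q11    q1   q9   q2 
   q12    q3   q9   q4 
(> = start, * = accepting)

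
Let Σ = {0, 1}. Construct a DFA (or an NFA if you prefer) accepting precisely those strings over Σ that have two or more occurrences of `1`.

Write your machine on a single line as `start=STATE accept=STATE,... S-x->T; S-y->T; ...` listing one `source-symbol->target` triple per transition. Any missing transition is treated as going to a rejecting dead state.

start=S0; accept=S2,S3; S0-0->S0; S0-1->S1; S1-0->S1; S1-1->S2; S2-0->S2; S2-1->S3; S3-0->S3; S3-1->S3

Only the number of `1`s matters, and only up to 3. Make a chain S0 → S1 → S2 → S3 advanced by each `1` (with S3 absorbing); every other symbol self-loops. The accepting set is {S2, S3}.
With 4 states:
        0   1  
>  S0   S0  S1 
   S1   S1  S2 
 * S2   S2  S3 
 * S3   S3  S3 
(> = start, * = accepting)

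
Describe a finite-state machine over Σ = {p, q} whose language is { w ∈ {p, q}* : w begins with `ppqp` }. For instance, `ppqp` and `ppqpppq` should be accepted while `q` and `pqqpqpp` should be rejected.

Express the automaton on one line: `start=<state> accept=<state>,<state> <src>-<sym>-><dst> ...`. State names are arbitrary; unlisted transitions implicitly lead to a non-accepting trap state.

Walk along `ppqp` while the input agrees: from A take `p` to B, and so on. Any deviation drops to the rejecting sink F. Once E is reached the prefix is confirmed and every continuation is accepted.
6 states suffice.
       p  q 
>  A   B  F 
   B   C  F 
   C   F  D 
   D   E  F 
 * E   E  E 
   F   F  F 
(> = start, * = accepting)

start=A accept=E A-p->B A-q->F B-p->C B-q->F C-p->F C-q->D D-p->E D-q->F E-p->E E-q->E F-p->F F-q->F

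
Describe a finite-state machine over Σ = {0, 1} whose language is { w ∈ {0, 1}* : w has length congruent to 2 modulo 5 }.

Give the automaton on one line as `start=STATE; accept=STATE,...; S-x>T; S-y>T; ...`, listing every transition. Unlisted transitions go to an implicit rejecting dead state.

Count input length modulo 5: every symbol advances one step around the cycle A → B → C → D → E → A. Accept at C.
A 5-state machine:
       0  1 
>  A   B  B 
   B   C  C 
 * C   D  D 
   D   E  E 
   E   A  A 
(> = start, * = accepting)

start=A; accept=C; A-0>B; A-1>B; B-0>C; B-1>C; C-0>D; C-1>D; D-0>E; D-1>E; E-0>A; E-1>A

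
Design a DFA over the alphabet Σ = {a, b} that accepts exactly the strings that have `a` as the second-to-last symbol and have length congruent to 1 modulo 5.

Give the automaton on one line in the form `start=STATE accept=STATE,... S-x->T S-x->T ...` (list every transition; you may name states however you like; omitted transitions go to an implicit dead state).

Handle the two conditions separately and then intersect. The first has 7 states tracking the last 2 symbols read; the second has 5 states tracking the input length modulo 5. A product state is a pair (one from each), accepting exactly when both do.
          a    b  
>  s0     s1   s2 
   s1     s3   s4 
   s2     s5   s6 
   s3     s7   s8 
   s4     s9  s10 
   s5     s7   s8 
   s6     s9  s10 
   s7    s11  s12 
   s8    s13  s14 
   s9    s11  s12 
   s10   s13  s14 
   s11   s15  s16 
   s12   s17  s18 
   s13   s15  s16 
   s14   s17  s18 
   s15   s19  s20 
   s16   s21  s22 
   s17   s19  s20 
   s18   s21  s22 
 * s19    s3   s4 
 * s20    s5   s6 
   s21    s3   s4 
   s22    s5   s6 
(> = start, * = accepting)

start=s0 accept=s19,s20 s0-a->s1 s0-b->s2 s1-a->s3 s1-b->s4 s2-a->s5 s2-b->s6 s3-a->s7 s3-b->s8 s4-a->s9 s4-b->s10 s5-a->s7 s5-b->s8 s6-a->s9 s6-b->s10 s7-a->s11 s7-b->s12 s8-a->s13 s8-b->s14 s9-a->s11 s9-b->s12 s10-a->s13 s10-b->s14 s11-a->s15 s11-b->s16 s12-a->s17 s12-b->s18 s13-a->s15 s13-b->s16 s14-a->s17 s14-b->s18 s15-a->s19 s15-b->s20 s16-a->s21 s16-b->s22 s17-a->s19 s17-b->s20 s18-a->s21 s18-b->s22 s19-a->s3 s19-b->s4 s20-a->s5 s20-b->s6 s21-a->s3 s21-b->s4 s22-a->s5 s22-b->s6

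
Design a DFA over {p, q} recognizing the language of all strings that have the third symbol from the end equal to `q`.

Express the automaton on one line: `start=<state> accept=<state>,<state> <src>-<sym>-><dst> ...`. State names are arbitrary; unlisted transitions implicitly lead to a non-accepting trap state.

A DFA must remember the last 3 symbols (since which symbol is third-to-last isn't known until the input ends). Use one state per possible window of the last ≤3 symbols; accept from those whose window starts with `q`.
With 15 states:
          p    q  
>  s0     s1   s2 
   s1     s3   s4 
   s2     s5   s6 
   s3     s7   s8 
   s4     s9  s10 
   s5    s11  s12 
   s6    s13  s14 
   s7     s7   s8 
   s8     s9  s10 
   s9    s11  s12 
   s10   s13  s14 
 * s11    s7   s8 
 * s12    s9  s10 
 * s13   s11  s12 
 * s14   s13  s14 
(> = start, * = accepting)

start=s0 accept=s11,s12,s13,s14 s0-p->s1 s0-q->s2 s1-p->s3 s1-q->s4 s2-p->s5 s2-q->s6 s3-p->s7 s3-q->s8 s4-p->s9 s4-q->s10 s5-p->s11 s5-q->s12 s6-p->s13 s6-q->s14 s7-p->s7 s7-q->s8 s8-p->s9 s8-q->s10 s9-p->s11 s9-q->s12 s10-p->s13 s10-q->s14 s11-p->s7 s11-q->s8 s12-p->s9 s12-q->s10 s13-p->s11 s13-q->s12 s14-p->s13 s14-q->s14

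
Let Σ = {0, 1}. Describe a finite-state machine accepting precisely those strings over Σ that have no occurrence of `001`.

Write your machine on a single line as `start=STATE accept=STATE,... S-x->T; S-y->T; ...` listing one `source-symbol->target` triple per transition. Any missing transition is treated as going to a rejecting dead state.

Track partial matches of the forbidden pattern `001`. State s3 is a dead state reached once `001` has occurred; every other state accepts. s0 means no part of `001` is currently matched.
4 states suffice.
        0   1  
>* s0   s1  s0 
 * s1   s2  s0 
 * s2   s2  s3 
   s3   s3  s3 
(> = start, * = accepting)

start=s0; accept=s0,s1,s2; s0-0->s1; s0-1->s0; s1-0->s2; s1-1->s0; s2-0->s2; s2-1->s3; s3-0->s3; s3-1->s3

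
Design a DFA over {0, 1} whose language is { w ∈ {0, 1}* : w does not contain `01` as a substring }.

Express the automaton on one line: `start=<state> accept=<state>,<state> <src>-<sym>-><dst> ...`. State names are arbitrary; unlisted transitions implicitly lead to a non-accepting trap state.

start=s0 accept=s0,s1 s0-0->s1 s0-1->s0 s1-0->s1 s1-1->s2 s2-0->s2 s2-1->s2

Track partial matches of the forbidden pattern `01`. State s2 is a dead state reached once `01` has occurred; every other state accepts. s0 means no part of `01` is currently matched.
        0   1  
>* s0   s1  s0 
 * s1   s1  s2 
   s2   s2  s2 
(> = start, * = accepting)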